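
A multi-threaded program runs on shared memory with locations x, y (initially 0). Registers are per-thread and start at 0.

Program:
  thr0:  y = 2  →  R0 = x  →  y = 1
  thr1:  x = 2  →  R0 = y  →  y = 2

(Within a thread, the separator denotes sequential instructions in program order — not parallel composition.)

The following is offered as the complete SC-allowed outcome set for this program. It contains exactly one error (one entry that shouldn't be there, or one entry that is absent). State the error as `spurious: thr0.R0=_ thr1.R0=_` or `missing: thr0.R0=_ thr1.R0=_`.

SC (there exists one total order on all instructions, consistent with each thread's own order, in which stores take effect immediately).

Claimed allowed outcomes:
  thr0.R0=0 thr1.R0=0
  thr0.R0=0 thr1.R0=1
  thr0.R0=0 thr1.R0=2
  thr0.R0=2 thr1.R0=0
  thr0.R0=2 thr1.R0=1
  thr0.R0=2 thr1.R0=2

spurious: thr0.R0=0 thr1.R0=0

outcome vector order: (thr0.R0,thr1.R0)
[SC] allowed = {0/1, 0/2, 2/0, 2/1, 2/2}
claimed∖SC = {0/0}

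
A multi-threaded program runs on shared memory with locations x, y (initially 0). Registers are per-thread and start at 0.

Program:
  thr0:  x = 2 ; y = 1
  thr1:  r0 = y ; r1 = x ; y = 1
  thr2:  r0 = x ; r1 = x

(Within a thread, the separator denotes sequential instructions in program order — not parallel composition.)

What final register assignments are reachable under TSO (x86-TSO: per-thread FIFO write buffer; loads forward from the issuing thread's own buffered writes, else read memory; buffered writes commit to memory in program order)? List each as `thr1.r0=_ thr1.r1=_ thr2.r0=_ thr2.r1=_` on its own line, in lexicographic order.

thr1.r0=0 thr1.r1=0 thr2.r0=0 thr2.r1=0
thr1.r0=0 thr1.r1=0 thr2.r0=0 thr2.r1=2
thr1.r0=0 thr1.r1=0 thr2.r0=2 thr2.r1=2
thr1.r0=0 thr1.r1=2 thr2.r0=0 thr2.r1=0
thr1.r0=0 thr1.r1=2 thr2.r0=0 thr2.r1=2
thr1.r0=0 thr1.r1=2 thr2.r0=2 thr2.r1=2
thr1.r0=1 thr1.r1=2 thr2.r0=0 thr2.r1=0
thr1.r0=1 thr1.r1=2 thr2.r0=0 thr2.r1=2
thr1.r0=1 thr1.r1=2 thr2.r0=2 thr2.r1=2

outcome vector order: (thr1.r0,thr1.r1,thr2.r0,thr2.r1)
|TSO outcomes| = 9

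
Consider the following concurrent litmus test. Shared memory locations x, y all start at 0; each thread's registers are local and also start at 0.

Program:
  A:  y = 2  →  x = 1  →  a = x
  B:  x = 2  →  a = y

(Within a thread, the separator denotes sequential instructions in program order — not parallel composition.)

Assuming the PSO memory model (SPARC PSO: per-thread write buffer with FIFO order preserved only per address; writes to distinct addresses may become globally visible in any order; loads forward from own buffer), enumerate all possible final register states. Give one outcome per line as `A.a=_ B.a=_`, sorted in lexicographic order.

outcome vector order: (A.a,B.a)
|PSO outcomes| = 4

A.a=1 B.a=0
A.a=1 B.a=2
A.a=2 B.a=0
A.a=2 B.a=2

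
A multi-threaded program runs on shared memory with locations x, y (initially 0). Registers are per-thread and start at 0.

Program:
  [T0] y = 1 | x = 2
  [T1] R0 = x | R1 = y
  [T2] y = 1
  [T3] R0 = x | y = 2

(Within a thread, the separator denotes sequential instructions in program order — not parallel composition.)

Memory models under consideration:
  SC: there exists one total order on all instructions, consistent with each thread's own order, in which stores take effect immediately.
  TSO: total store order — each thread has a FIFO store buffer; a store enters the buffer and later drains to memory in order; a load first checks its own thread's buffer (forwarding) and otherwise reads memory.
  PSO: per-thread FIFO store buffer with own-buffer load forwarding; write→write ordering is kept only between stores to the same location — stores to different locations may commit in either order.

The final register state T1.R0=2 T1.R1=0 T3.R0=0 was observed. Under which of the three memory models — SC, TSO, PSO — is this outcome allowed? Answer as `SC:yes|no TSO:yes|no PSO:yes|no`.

outcome vector order: (T1.R0,T1.R1,T3.R0)
SC (10): 0/0/0, 0/0/2, 0/1/0, 0/1/2, 0/2/0, 0/2/2, 2/1/0, 2/1/2, 2/2/0, 2/2/2
TSO (10): 0/0/0, 0/0/2, 0/1/0, 0/1/2, 0/2/0, 0/2/2, 2/1/0, 2/1/2, 2/2/0, 2/2/2
PSO (12): 0/0/0, 0/0/2, 0/1/0, 0/1/2, 0/2/0, 0/2/2, 2/0/0, 2/0/2, 2/1/0, 2/1/2, 2/2/0, 2/2/2
target 2/0/0 ∈ {PSO}

SC:no TSO:no PSO:yes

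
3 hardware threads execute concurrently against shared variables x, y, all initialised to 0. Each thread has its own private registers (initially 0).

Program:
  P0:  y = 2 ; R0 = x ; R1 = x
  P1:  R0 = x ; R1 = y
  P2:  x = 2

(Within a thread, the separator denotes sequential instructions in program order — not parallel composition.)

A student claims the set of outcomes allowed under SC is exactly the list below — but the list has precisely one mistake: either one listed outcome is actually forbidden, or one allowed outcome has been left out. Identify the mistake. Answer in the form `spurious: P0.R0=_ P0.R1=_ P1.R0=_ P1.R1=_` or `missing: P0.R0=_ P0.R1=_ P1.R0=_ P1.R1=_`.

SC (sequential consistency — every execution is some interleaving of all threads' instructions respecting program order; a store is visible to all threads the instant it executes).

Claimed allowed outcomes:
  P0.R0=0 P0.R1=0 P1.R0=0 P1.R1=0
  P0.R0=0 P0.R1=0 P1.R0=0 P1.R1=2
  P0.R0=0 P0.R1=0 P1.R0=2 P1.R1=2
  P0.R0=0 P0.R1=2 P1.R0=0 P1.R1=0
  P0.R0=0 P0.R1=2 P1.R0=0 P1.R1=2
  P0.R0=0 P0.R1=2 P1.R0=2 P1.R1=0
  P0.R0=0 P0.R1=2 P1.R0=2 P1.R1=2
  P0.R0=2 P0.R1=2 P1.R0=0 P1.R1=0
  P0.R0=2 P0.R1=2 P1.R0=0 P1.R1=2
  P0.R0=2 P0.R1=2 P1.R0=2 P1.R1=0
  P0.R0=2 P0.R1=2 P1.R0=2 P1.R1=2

outcome vector order: (P0.R0,P0.R1,P1.R0,P1.R1)
SC: 10 outcomes — {0/0/0/0, 0/0/0/2, 0/0/2/2, 0/2/0/0, 0/2/0/2, 0/2/2/2, 2/2/0/0, 2/2/0/2, 2/2/2/0, 2/2/2/2}
claimed∖SC = {0/2/2/0}

spurious: P0.R0=0 P0.R1=2 P1.R0=2 P1.R1=0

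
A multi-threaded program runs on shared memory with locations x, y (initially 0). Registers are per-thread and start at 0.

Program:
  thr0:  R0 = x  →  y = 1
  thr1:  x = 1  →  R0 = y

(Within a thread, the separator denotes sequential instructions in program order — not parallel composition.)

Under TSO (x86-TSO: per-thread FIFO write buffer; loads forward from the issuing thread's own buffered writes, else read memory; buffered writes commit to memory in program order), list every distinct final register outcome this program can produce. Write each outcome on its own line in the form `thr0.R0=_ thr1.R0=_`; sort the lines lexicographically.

outcome vector order: (thr0.R0,thr1.R0)
|TSO outcomes| = 4

thr0.R0=0 thr1.R0=0
thr0.R0=0 thr1.R0=1
thr0.R0=1 thr1.R0=0
thr0.R0=1 thr1.R0=1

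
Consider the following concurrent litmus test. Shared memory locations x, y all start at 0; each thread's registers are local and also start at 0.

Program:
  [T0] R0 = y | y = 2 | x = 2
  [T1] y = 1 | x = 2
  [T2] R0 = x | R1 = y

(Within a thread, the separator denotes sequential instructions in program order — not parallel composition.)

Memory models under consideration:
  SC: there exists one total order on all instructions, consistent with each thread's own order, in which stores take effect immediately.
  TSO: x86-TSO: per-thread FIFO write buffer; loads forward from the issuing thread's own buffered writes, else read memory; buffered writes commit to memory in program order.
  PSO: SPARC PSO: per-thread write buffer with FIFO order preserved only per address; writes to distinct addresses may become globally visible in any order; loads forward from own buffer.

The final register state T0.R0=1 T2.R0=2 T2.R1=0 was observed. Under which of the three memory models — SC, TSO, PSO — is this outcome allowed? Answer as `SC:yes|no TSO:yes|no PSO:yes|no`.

SC:no TSO:no PSO:yes

outcome vector order: (T0.R0,T2.R0,T2.R1)
SC: 10 outcomes — {(0,0,0); (0,0,1); (0,0,2); (0,2,1); (0,2,2); (1,0,0); (1,0,1); (1,0,2); (1,2,1); (1,2,2)}
TSO: 10 outcomes — {(0,0,0); (0,0,1); (0,0,2); (0,2,1); (0,2,2); (1,0,0); (1,0,1); (1,0,2); (1,2,1); (1,2,2)}
PSO: 12 outcomes — {(0,0,0); (0,0,1); (0,0,2); (0,2,0); (0,2,1); (0,2,2); (1,0,0); (1,0,1); (1,0,2); (1,2,0); (1,2,1); (1,2,2)}
target (1,2,0) ∈ {PSO}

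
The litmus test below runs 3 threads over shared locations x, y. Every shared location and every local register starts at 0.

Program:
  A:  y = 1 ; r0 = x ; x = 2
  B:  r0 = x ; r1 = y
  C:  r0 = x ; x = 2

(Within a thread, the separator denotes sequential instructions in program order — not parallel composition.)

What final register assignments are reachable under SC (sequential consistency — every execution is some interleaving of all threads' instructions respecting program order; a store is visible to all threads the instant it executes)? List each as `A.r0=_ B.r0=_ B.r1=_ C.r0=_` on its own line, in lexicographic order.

outcome vector order: (A.r0,B.r0,B.r1,C.r0)
|SC outcomes| = 10

A.r0=0 B.r0=0 B.r1=0 C.r0=0
A.r0=0 B.r0=0 B.r1=0 C.r0=2
A.r0=0 B.r0=0 B.r1=1 C.r0=0
A.r0=0 B.r0=0 B.r1=1 C.r0=2
A.r0=0 B.r0=2 B.r1=1 C.r0=0
A.r0=0 B.r0=2 B.r1=1 C.r0=2
A.r0=2 B.r0=0 B.r1=0 C.r0=0
A.r0=2 B.r0=0 B.r1=1 C.r0=0
A.r0=2 B.r0=2 B.r1=0 C.r0=0
A.r0=2 B.r0=2 B.r1=1 C.r0=0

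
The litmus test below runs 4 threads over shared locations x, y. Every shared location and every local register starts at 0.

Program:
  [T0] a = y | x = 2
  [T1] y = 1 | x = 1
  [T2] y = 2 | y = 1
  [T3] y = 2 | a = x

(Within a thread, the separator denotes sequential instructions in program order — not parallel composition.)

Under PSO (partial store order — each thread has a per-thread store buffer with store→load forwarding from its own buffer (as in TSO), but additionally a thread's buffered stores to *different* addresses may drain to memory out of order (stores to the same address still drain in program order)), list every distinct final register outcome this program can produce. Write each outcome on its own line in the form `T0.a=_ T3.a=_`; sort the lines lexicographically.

outcome vector order: (T0.a,T3.a)
|PSO outcomes| = 9

T0.a=0 T3.a=0
T0.a=0 T3.a=1
T0.a=0 T3.a=2
T0.a=1 T3.a=0
T0.a=1 T3.a=1
T0.a=1 T3.a=2
T0.a=2 T3.a=0
T0.a=2 T3.a=1
T0.a=2 T3.a=2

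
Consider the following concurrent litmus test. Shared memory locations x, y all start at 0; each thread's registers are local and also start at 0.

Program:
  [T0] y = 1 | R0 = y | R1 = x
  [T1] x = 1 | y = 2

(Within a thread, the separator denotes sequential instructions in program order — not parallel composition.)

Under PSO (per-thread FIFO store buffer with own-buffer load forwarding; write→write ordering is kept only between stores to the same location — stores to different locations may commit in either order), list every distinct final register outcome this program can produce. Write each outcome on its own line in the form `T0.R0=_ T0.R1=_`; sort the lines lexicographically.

T0.R0=1 T0.R1=0
T0.R0=1 T0.R1=1
T0.R0=2 T0.R1=0
T0.R0=2 T0.R1=1

outcome vector order: (T0.R0,T0.R1)
|PSO outcomes| = 4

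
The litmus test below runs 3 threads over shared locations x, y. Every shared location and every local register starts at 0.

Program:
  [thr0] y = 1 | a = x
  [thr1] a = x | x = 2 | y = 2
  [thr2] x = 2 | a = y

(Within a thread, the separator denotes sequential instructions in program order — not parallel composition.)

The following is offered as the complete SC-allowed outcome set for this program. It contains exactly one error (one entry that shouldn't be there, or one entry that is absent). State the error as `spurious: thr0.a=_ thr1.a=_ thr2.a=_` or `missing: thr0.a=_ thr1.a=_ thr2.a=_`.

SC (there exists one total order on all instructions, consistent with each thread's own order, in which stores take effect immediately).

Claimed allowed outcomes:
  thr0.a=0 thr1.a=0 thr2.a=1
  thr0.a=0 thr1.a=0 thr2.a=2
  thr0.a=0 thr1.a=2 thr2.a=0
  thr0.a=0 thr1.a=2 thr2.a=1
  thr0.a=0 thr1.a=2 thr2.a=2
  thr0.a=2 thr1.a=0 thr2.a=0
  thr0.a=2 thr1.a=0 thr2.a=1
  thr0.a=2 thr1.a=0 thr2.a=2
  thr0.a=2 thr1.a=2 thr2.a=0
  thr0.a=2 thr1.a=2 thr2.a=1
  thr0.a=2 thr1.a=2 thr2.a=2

outcome vector order: (thr0.a,thr1.a,thr2.a)
SC (10): (0,0,1), (0,0,2), (0,2,1), (0,2,2), (2,0,0), (2,0,1), (2,0,2), (2,2,0), (2,2,1), (2,2,2)
claimed∖SC = {(0,2,0)}

spurious: thr0.a=0 thr1.a=2 thr2.a=0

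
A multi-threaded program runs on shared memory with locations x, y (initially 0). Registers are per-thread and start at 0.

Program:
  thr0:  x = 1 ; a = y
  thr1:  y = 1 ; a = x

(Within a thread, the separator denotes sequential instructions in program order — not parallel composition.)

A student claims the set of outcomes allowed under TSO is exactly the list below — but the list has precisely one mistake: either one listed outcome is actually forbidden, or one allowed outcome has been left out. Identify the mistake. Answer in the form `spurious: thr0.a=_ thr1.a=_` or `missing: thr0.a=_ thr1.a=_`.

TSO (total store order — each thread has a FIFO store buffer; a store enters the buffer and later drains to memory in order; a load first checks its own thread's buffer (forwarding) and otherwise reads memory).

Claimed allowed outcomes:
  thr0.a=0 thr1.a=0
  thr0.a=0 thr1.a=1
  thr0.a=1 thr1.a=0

missing: thr0.a=1 thr1.a=1

outcome vector order: (thr0.a,thr1.a)
TSO: 4 outcomes — {(0,0); (0,1); (1,0); (1,1)}
TSO∖claimed = {(1,1)}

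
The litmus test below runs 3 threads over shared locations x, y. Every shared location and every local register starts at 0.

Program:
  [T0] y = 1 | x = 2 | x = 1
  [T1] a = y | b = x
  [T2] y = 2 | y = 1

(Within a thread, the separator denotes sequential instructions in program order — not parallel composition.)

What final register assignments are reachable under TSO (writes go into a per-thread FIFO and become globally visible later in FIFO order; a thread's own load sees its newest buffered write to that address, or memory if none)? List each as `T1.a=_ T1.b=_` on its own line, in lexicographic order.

T1.a=0 T1.b=0
T1.a=0 T1.b=1
T1.a=0 T1.b=2
T1.a=1 T1.b=0
T1.a=1 T1.b=1
T1.a=1 T1.b=2
T1.a=2 T1.b=0
T1.a=2 T1.b=1
T1.a=2 T1.b=2

outcome vector order: (T1.a,T1.b)
|TSO outcomes| = 9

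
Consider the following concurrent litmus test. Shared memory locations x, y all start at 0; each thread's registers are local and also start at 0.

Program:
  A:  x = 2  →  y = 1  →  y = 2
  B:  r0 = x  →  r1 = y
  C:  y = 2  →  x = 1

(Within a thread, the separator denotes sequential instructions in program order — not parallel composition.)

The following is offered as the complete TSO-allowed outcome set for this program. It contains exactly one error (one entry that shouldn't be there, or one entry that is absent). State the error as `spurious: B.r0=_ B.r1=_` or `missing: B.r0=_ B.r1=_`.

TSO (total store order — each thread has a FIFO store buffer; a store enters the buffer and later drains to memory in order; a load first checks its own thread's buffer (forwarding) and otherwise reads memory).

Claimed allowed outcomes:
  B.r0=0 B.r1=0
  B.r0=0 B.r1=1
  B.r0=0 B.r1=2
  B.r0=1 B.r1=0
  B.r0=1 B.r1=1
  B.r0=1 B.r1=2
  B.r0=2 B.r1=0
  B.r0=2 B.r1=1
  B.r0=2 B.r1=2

spurious: B.r0=1 B.r1=0

outcome vector order: (B.r0,B.r1)
under TSO → 0/0; 0/1; 0/2; 1/1; 1/2; 2/0; 2/1; 2/2
claimed∖TSO = {1/0}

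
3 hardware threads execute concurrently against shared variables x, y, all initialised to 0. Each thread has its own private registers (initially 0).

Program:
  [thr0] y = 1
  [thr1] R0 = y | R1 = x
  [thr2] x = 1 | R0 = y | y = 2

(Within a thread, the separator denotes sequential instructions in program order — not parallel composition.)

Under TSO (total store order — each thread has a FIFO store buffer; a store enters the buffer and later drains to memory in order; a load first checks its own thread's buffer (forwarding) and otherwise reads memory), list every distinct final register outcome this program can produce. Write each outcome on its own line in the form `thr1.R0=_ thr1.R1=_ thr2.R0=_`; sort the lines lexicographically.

outcome vector order: (thr1.R0,thr1.R1,thr2.R0)
|TSO outcomes| = 10

thr1.R0=0 thr1.R1=0 thr2.R0=0
thr1.R0=0 thr1.R1=0 thr2.R0=1
thr1.R0=0 thr1.R1=1 thr2.R0=0
thr1.R0=0 thr1.R1=1 thr2.R0=1
thr1.R0=1 thr1.R1=0 thr2.R0=0
thr1.R0=1 thr1.R1=0 thr2.R0=1
thr1.R0=1 thr1.R1=1 thr2.R0=0
thr1.R0=1 thr1.R1=1 thr2.R0=1
thr1.R0=2 thr1.R1=1 thr2.R0=0
thr1.R0=2 thr1.R1=1 thr2.R0=1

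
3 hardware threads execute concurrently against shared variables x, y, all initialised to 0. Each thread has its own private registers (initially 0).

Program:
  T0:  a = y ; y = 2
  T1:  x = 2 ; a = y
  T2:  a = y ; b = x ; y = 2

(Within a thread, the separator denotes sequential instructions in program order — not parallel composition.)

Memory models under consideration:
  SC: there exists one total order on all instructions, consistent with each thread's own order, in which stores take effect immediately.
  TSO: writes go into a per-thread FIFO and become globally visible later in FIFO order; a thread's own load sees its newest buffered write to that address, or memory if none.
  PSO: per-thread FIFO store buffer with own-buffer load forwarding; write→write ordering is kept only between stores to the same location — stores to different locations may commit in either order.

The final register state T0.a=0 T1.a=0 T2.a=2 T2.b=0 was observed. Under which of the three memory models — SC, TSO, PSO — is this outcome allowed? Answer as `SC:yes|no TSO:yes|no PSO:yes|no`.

outcome vector order: (T0.a,T1.a,T2.a,T2.b)
SC: 11 outcomes — {(0,0,0,0) (0,0,0,2) (0,0,2,2) (0,2,0,0) (0,2,0,2) (0,2,2,0) (0,2,2,2) (2,0,0,0) (2,0,0,2) (2,2,0,0) (2,2,0,2)}
TSO: 12 outcomes — {(0,0,0,0) (0,0,0,2) (0,0,2,0) (0,0,2,2) (0,2,0,0) (0,2,0,2) (0,2,2,0) (0,2,2,2) (2,0,0,0) (2,0,0,2) (2,2,0,0) (2,2,0,2)}
PSO: 12 outcomes — {(0,0,0,0) (0,0,0,2) (0,0,2,0) (0,0,2,2) (0,2,0,0) (0,2,0,2) (0,2,2,0) (0,2,2,2) (2,0,0,0) (2,0,0,2) (2,2,0,0) (2,2,0,2)}
target (0,0,2,0) ∈ {TSO,PSO}

SC:no TSO:yes PSO:yes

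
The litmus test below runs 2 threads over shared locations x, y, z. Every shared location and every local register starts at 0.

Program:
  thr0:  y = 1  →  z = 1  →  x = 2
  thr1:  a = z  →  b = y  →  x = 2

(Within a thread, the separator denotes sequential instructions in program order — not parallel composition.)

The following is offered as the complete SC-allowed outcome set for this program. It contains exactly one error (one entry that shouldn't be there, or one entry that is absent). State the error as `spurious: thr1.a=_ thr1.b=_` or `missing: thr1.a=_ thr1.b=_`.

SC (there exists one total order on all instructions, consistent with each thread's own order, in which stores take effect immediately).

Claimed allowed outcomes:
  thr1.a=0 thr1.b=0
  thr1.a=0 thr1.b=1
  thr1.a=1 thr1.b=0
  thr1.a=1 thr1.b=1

spurious: thr1.a=1 thr1.b=0

outcome vector order: (thr1.a,thr1.b)
[SC] allowed = {(0,0) (0,1) (1,1)}
claimed∖SC = {(1,0)}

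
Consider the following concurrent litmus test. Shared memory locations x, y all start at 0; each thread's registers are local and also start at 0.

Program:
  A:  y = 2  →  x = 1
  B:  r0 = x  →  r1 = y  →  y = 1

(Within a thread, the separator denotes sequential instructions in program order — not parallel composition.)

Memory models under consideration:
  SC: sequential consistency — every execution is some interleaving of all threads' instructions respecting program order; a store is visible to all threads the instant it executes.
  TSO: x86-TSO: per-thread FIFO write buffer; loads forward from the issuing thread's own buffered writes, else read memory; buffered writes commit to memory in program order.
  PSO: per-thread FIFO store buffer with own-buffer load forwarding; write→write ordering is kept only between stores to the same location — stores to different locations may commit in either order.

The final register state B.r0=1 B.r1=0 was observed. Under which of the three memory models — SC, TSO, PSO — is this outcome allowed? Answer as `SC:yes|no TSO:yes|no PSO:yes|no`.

outcome vector order: (B.r0,B.r1)
[SC] allowed = {0/0, 0/2, 1/2}
[TSO] allowed = {0/0, 0/2, 1/2}
[PSO] allowed = {0/0, 0/2, 1/0, 1/2}
target 1/0 ∈ {PSO}

SC:no TSO:no PSO:yes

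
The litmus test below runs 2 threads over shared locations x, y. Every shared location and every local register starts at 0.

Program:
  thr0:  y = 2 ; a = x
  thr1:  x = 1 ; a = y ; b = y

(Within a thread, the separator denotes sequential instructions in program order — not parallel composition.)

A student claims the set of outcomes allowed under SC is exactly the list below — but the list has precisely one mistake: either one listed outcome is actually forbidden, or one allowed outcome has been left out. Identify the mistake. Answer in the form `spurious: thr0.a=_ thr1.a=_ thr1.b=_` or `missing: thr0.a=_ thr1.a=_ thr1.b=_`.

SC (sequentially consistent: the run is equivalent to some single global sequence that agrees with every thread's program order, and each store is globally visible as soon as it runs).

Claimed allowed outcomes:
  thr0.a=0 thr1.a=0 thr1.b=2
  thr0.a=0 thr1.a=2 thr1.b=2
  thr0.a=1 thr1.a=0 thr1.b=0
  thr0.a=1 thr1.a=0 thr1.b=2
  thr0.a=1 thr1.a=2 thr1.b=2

outcome vector order: (thr0.a,thr1.a,thr1.b)
SC (4): 022; 100; 102; 122
claimed∖SC = {002}

spurious: thr0.a=0 thr1.a=0 thr1.b=2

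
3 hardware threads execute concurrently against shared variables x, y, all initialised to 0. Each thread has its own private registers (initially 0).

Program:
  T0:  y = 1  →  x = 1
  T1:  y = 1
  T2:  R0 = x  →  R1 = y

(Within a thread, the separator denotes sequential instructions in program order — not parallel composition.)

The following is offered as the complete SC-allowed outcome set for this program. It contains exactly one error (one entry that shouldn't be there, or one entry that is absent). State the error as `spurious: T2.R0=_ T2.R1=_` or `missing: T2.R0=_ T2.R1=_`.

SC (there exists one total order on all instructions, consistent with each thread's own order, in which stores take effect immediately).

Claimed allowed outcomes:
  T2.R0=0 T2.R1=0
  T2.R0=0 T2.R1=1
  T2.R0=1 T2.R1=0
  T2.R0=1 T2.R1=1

spurious: T2.R0=1 T2.R1=0

outcome vector order: (T2.R0,T2.R1)
[SC] allowed = {(0,0), (0,1), (1,1)}
claimed∖SC = {(1,0)}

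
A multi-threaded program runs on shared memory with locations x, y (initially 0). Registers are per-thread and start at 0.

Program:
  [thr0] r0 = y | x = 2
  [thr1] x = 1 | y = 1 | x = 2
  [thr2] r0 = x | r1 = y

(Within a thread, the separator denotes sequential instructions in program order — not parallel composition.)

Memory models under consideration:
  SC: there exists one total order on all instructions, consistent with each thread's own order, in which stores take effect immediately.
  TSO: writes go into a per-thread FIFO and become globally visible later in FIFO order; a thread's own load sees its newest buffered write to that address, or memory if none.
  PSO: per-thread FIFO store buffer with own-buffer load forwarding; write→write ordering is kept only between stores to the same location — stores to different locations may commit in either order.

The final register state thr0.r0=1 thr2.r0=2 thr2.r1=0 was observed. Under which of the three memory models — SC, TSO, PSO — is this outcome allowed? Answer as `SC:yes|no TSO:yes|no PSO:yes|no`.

outcome vector order: (thr0.r0,thr2.r0,thr2.r1)
SC (11): 0/0/0 0/0/1 0/1/0 0/1/1 0/2/0 0/2/1 1/0/0 1/0/1 1/1/0 1/1/1 1/2/1
TSO (11): 0/0/0 0/0/1 0/1/0 0/1/1 0/2/0 0/2/1 1/0/0 1/0/1 1/1/0 1/1/1 1/2/1
PSO (12): 0/0/0 0/0/1 0/1/0 0/1/1 0/2/0 0/2/1 1/0/0 1/0/1 1/1/0 1/1/1 1/2/0 1/2/1
target 1/2/0 ∈ {PSO}

SC:no TSO:no PSO:yes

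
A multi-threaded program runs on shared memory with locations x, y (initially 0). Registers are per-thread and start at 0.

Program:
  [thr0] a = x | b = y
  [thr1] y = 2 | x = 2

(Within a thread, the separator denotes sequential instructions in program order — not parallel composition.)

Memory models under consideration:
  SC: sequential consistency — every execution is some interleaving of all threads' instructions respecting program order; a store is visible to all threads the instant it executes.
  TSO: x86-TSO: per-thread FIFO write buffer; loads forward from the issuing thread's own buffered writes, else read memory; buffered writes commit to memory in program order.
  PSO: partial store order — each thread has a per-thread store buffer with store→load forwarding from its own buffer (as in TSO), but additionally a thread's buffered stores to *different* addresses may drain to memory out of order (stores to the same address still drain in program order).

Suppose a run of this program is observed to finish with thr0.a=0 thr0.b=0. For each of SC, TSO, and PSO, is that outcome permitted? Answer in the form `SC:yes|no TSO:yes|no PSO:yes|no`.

SC:yes TSO:yes PSO:yes

outcome vector order: (thr0.a,thr0.b)
SC (3): (0,0) (0,2) (2,2)
TSO (3): (0,0) (0,2) (2,2)
PSO (4): (0,0) (0,2) (2,0) (2,2)
target (0,0) ∈ {SC,TSO,PSO}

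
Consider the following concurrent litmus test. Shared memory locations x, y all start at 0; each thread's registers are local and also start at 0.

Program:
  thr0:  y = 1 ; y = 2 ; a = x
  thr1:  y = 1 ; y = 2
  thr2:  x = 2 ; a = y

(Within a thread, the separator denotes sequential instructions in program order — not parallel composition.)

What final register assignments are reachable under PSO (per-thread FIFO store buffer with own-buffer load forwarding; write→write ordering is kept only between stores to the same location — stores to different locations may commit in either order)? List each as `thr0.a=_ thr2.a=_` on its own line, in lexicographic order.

outcome vector order: (thr0.a,thr2.a)
|PSO outcomes| = 6

thr0.a=0 thr2.a=0
thr0.a=0 thr2.a=1
thr0.a=0 thr2.a=2
thr0.a=2 thr2.a=0
thr0.a=2 thr2.a=1
thr0.a=2 thr2.a=2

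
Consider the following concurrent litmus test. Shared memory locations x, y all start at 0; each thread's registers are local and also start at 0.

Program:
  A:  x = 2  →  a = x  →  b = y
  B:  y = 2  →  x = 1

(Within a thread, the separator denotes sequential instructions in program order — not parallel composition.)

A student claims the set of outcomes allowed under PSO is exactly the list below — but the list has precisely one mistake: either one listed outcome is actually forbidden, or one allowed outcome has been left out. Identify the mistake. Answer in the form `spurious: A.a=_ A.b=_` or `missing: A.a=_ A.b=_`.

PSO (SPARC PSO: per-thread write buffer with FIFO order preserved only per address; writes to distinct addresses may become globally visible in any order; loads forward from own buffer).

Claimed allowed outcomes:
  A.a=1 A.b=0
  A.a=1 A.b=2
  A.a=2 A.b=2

outcome vector order: (A.a,A.b)
under PSO → 1/0; 1/2; 2/0; 2/2
PSO∖claimed = {2/0}

missing: A.a=2 A.b=0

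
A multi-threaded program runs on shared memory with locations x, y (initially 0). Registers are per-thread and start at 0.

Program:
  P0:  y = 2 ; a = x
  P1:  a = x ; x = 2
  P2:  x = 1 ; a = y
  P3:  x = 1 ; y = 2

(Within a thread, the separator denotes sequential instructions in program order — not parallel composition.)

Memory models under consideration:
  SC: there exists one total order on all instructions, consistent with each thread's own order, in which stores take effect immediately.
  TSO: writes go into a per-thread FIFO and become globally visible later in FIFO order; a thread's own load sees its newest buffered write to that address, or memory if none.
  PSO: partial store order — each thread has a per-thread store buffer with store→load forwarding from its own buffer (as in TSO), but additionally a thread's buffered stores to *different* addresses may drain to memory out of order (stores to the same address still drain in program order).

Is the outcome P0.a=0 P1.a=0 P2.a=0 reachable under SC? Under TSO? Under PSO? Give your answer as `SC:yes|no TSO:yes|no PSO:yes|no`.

SC:no TSO:yes PSO:yes

outcome vector order: (P0.a,P1.a,P2.a)
[SC] allowed = {002; 012; 100; 102; 110; 112; 200; 202; 210; 212}
[TSO] allowed = {000; 002; 010; 012; 100; 102; 110; 112; 200; 202; 210; 212}
[PSO] allowed = {000; 002; 010; 012; 100; 102; 110; 112; 200; 202; 210; 212}
target 000 ∈ {TSO,PSO}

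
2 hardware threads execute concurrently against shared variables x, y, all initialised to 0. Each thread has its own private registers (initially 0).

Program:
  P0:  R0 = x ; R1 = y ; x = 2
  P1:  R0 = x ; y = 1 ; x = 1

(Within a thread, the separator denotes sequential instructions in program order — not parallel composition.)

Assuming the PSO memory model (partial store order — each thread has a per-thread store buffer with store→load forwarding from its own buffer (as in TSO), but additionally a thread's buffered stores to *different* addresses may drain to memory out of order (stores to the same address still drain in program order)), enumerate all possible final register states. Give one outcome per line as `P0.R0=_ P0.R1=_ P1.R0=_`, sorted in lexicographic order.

outcome vector order: (P0.R0,P0.R1,P1.R0)
|PSO outcomes| = 5

P0.R0=0 P0.R1=0 P1.R0=0
P0.R0=0 P0.R1=0 P1.R0=2
P0.R0=0 P0.R1=1 P1.R0=0
P0.R0=1 P0.R1=0 P1.R0=0
P0.R0=1 P0.R1=1 P1.R0=0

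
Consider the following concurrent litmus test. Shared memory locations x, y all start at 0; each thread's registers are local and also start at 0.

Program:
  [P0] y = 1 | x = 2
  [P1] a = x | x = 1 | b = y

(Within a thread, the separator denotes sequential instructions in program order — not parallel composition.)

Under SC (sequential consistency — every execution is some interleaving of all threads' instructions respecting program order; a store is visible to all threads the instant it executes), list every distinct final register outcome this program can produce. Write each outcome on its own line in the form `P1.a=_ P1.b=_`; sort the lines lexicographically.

P1.a=0 P1.b=0
P1.a=0 P1.b=1
P1.a=2 P1.b=1

outcome vector order: (P1.a,P1.b)
|SC outcomes| = 3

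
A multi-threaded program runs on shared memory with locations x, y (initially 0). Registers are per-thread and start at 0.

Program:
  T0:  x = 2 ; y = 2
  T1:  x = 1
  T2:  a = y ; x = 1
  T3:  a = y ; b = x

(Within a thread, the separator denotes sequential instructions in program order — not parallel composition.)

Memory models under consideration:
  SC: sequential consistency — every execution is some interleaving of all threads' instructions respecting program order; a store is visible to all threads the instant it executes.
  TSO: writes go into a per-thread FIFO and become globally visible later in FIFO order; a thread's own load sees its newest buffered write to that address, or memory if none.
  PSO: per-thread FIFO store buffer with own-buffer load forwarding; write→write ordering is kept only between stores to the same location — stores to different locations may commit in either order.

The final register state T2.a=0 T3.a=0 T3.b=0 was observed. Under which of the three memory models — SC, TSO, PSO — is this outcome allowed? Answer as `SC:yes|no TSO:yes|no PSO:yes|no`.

SC:yes TSO:yes PSO:yes

outcome vector order: (T2.a,T3.a,T3.b)
SC: 10 outcomes — {000, 001, 002, 021, 022, 200, 201, 202, 221, 222}
TSO: 10 outcomes — {000, 001, 002, 021, 022, 200, 201, 202, 221, 222}
PSO: 12 outcomes — {000, 001, 002, 020, 021, 022, 200, 201, 202, 220, 221, 222}
target 000 ∈ {SC,TSO,PSO}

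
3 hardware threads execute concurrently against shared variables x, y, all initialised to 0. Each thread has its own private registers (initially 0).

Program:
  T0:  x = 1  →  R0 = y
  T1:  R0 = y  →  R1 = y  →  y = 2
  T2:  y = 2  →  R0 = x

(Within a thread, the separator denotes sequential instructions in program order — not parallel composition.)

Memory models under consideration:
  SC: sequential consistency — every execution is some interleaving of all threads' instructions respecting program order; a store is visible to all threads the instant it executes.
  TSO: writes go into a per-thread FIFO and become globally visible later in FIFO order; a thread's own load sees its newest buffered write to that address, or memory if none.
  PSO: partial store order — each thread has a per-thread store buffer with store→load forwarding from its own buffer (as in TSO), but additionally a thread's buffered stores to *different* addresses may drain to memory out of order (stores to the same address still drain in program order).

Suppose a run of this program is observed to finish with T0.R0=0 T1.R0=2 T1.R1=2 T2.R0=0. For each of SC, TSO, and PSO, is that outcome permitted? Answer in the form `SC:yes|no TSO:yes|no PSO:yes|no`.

SC:no TSO:yes PSO:yes

outcome vector order: (T0.R0,T1.R0,T1.R1,T2.R0)
under SC → <0 0 0 1>, <0 0 2 1>, <0 2 2 1>, <2 0 0 0>, <2 0 0 1>, <2 0 2 0>, <2 0 2 1>, <2 2 2 0>, <2 2 2 1>
under TSO → <0 0 0 0>, <0 0 0 1>, <0 0 2 0>, <0 0 2 1>, <0 2 2 0>, <0 2 2 1>, <2 0 0 0>, <2 0 0 1>, <2 0 2 0>, <2 0 2 1>, <2 2 2 0>, <2 2 2 1>
under PSO → <0 0 0 0>, <0 0 0 1>, <0 0 2 0>, <0 0 2 1>, <0 2 2 0>, <0 2 2 1>, <2 0 0 0>, <2 0 0 1>, <2 0 2 0>, <2 0 2 1>, <2 2 2 0>, <2 2 2 1>
target <0 2 2 0> ∈ {TSO,PSO}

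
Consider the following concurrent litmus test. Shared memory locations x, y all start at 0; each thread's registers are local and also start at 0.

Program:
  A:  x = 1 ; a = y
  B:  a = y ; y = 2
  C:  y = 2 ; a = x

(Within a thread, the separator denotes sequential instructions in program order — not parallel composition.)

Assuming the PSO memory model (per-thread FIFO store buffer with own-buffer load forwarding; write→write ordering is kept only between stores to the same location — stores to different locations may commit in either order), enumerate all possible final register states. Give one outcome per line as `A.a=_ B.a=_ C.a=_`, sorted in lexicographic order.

outcome vector order: (A.a,B.a,C.a)
|PSO outcomes| = 8

A.a=0 B.a=0 C.a=0
A.a=0 B.a=0 C.a=1
A.a=0 B.a=2 C.a=0
A.a=0 B.a=2 C.a=1
A.a=2 B.a=0 C.a=0
A.a=2 B.a=0 C.a=1
A.a=2 B.a=2 C.a=0
A.a=2 B.a=2 C.a=1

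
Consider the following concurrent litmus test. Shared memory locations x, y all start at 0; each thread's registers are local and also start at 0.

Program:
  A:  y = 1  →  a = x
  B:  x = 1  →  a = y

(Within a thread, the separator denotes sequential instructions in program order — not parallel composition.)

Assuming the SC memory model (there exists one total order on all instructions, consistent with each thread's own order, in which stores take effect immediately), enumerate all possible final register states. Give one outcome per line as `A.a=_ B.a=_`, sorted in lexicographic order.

outcome vector order: (A.a,B.a)
|SC outcomes| = 3

A.a=0 B.a=1
A.a=1 B.a=0
A.a=1 B.a=1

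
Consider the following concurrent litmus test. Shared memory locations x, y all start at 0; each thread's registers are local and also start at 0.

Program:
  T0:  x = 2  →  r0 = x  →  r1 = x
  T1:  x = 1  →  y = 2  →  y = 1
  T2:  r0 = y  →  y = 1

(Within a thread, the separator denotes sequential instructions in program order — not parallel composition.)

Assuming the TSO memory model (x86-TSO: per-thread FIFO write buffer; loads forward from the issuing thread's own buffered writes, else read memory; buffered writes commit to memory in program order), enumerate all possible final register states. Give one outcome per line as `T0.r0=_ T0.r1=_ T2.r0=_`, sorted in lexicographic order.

T0.r0=1 T0.r1=1 T2.r0=0
T0.r0=1 T0.r1=1 T2.r0=1
T0.r0=1 T0.r1=1 T2.r0=2
T0.r0=2 T0.r1=1 T2.r0=0
T0.r0=2 T0.r1=1 T2.r0=1
T0.r0=2 T0.r1=1 T2.r0=2
T0.r0=2 T0.r1=2 T2.r0=0
T0.r0=2 T0.r1=2 T2.r0=1
T0.r0=2 T0.r1=2 T2.r0=2

outcome vector order: (T0.r0,T0.r1,T2.r0)
|TSO outcomes| = 9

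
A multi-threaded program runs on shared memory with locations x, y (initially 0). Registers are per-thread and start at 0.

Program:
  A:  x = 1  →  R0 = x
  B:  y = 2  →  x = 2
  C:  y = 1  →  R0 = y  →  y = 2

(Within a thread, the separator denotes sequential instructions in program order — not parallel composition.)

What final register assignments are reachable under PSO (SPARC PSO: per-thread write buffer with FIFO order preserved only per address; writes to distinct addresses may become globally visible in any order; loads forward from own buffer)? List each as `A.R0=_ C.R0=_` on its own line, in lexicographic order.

outcome vector order: (A.R0,C.R0)
|PSO outcomes| = 4

A.R0=1 C.R0=1
A.R0=1 C.R0=2
A.R0=2 C.R0=1
A.R0=2 C.R0=2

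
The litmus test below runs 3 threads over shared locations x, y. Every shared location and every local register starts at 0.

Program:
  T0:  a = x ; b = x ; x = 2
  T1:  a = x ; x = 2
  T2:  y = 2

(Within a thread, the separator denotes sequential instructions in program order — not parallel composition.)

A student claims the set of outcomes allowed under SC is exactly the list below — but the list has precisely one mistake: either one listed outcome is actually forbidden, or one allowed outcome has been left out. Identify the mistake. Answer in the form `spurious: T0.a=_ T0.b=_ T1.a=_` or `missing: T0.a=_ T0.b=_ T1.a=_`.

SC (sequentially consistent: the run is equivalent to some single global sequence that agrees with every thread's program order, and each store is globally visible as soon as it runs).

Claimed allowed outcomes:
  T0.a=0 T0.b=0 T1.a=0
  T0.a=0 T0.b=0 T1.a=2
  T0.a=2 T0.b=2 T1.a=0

missing: T0.a=0 T0.b=2 T1.a=0

outcome vector order: (T0.a,T0.b,T1.a)
SC: 4 outcomes — {(0,0,0); (0,0,2); (0,2,0); (2,2,0)}
SC∖claimed = {(0,2,0)}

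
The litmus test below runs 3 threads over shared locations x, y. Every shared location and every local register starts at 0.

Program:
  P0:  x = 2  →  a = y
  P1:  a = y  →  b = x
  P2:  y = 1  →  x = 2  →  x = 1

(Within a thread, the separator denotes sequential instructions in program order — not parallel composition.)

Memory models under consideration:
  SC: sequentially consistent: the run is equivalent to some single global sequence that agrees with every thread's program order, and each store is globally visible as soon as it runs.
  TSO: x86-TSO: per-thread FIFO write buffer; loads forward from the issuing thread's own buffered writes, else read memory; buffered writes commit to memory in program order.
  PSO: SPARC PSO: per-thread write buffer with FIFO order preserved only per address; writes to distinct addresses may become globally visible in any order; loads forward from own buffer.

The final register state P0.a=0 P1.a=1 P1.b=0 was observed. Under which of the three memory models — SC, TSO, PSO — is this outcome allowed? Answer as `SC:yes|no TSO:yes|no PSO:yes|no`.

outcome vector order: (P0.a,P1.a,P1.b)
SC: 11 outcomes — {0/0/0 0/0/1 0/0/2 0/1/1 0/1/2 1/0/0 1/0/1 1/0/2 1/1/0 1/1/1 1/1/2}
TSO: 12 outcomes — {0/0/0 0/0/1 0/0/2 0/1/0 0/1/1 0/1/2 1/0/0 1/0/1 1/0/2 1/1/0 1/1/1 1/1/2}
PSO: 12 outcomes — {0/0/0 0/0/1 0/0/2 0/1/0 0/1/1 0/1/2 1/0/0 1/0/1 1/0/2 1/1/0 1/1/1 1/1/2}
target 0/1/0 ∈ {TSO,PSO}

SC:no TSO:yes PSO:yes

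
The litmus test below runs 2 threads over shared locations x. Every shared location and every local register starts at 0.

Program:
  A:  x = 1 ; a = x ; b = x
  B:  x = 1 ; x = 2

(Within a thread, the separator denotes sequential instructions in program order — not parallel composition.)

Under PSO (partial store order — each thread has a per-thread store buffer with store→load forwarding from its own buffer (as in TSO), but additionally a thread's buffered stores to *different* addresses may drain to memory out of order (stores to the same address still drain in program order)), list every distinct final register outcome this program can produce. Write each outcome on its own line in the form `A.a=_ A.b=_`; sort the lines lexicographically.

A.a=1 A.b=1
A.a=1 A.b=2
A.a=2 A.b=2

outcome vector order: (A.a,A.b)
|PSO outcomes| = 3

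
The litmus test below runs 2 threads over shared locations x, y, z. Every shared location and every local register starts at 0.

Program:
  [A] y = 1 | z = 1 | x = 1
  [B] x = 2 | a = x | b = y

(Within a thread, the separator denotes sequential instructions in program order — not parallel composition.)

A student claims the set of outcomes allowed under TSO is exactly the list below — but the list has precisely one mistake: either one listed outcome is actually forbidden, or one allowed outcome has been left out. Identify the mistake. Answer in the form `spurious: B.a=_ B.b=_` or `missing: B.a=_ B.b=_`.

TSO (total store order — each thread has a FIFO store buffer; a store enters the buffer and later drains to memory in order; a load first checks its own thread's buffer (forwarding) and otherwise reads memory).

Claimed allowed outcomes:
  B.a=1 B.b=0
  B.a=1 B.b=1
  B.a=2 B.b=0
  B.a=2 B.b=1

outcome vector order: (B.a,B.b)
under TSO → <1 1>; <2 0>; <2 1>
claimed∖TSO = {<1 0>}

spurious: B.a=1 B.b=0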